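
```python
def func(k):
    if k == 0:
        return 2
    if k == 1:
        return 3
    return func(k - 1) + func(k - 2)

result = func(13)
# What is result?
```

Build up from base cases: func(0)=2, func(1)=3, func(2)=5, func(3)=8, func(4)=13, func(5)=21, func(6)=34, ..., func(13)=987

Answer: 987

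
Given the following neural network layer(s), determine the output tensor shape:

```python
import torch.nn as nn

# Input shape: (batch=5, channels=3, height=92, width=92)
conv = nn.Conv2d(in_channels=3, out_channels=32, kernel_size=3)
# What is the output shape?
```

Input: (5, 3, 92, 92) -> Output: (5, 32, 90, 90)

Answer: (5, 32, 90, 90)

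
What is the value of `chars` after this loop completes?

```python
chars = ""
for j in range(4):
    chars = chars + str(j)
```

Concatenate digits 0 to 3
`chars` takes the values: "" → "0" → "01" → "012" → "0123"

Answer: "0123"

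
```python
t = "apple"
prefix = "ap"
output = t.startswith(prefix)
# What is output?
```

Trace:
`t = "apple"` → t = 'apple'
`prefix = "ap"` → prefix = 'ap'
`output = t.startswith(prefix)` → output = True
So output = True

Answer: True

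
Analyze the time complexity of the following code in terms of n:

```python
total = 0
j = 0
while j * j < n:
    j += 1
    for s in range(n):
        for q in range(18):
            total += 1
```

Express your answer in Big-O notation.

Each loop level contributes: √n × n × 1. Multiplying the contributions gives O(n√n).

Answer: O(n√n)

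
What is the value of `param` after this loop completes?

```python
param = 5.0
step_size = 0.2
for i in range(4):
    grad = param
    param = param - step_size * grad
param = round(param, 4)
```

Gradient descent: w = 5.0 * (1 - 0.2)^4
`param` takes the values: 5.0 → 4.0 → 3.2 → 2.56 → 2.048

Answer: 2.048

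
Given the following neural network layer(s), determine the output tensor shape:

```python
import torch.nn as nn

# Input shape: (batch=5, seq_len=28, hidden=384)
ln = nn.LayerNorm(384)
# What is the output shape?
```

Input: (5, 28, 384) -> Output: (5, 28, 384)

Answer: (5, 28, 384)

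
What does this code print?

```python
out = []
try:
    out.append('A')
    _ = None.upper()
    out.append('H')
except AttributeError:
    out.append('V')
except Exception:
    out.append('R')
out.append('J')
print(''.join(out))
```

Execution trace: 'A' (try body) → 'V' (except AttributeError) → 'J' (after the try/except). Output: AVJ

Answer: AVJ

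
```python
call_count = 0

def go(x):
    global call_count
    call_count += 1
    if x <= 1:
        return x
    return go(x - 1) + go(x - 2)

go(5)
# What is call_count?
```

Calls(x) = 1 + Calls(x-1) + Calls(x-2); Calls(0)=Calls(1)=1. For x=5 this gives 15.

Answer: 15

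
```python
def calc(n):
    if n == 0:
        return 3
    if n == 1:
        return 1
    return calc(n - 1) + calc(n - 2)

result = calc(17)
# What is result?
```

Build up from base cases: calc(0)=3, calc(1)=1, calc(2)=4, calc(3)=5, calc(4)=9, calc(5)=14, calc(6)=23, ..., calc(17)=4558

Answer: 4558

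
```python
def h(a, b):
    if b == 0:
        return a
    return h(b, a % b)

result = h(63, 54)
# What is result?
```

h(63, 54) -> h(54, 9) -> h(9, 0) -> 9

Answer: 9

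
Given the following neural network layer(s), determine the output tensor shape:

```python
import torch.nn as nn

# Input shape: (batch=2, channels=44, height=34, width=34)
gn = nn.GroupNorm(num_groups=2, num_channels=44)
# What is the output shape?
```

Input: (2, 44, 34, 34) -> Output: (2, 44, 34, 34)

Answer: (2, 44, 34, 34)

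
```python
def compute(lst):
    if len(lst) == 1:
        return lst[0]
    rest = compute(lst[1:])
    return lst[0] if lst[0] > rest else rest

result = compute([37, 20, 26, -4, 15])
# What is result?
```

Recursive max over [37, 20, 26, -4, 15] = 37

Answer: 37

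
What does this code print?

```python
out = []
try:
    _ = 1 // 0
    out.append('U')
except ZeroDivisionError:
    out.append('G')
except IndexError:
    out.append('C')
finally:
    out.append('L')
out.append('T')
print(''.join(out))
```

Execution trace: 'G' (except ZeroDivisionError) → 'L' (finally) → 'T' (after the try/except). Output: GLT

Answer: GLT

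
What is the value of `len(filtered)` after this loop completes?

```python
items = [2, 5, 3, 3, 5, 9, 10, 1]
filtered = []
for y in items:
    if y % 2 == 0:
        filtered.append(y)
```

Count even numbers in [2, 5, 3, 3, 5, 9, 10, 1]
`filtered` takes the values: [] → [2] → [2, 10]
So `len(filtered)` = 2

Answer: 2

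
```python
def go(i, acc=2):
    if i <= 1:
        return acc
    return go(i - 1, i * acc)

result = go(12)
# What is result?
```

Accumulator trace (n, acc): (12, 2) -> (11, 24) -> (10, 264) -> (9, 2640) -> (8, 23760) -> (7, 190080) -> (6, 1330560) -> (5, 7983360) -> (4, 39916800) -> (3, 159667200) -> (2, 479001600) -> (1, 958003200) -> return 958003200

Answer: 958003200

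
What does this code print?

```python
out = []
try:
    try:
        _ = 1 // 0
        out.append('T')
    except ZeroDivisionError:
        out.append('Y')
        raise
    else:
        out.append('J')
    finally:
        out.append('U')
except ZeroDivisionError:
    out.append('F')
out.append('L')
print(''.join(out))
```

Execution trace: 'Y' (inner except ZeroDivisionError) → 'U' (inner finally) → 'F' (outer except ZeroDivisionError) → 'L' (after the try/except). Output: YUFL

Answer: YUFL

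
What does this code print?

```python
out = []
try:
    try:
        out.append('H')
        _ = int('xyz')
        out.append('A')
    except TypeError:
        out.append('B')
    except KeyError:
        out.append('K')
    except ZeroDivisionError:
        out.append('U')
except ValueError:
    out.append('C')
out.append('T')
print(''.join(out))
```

Execution trace: 'H' (try body) → 'C' (outer except ValueError) → 'T' (after the try/except). Output: HCT

Answer: HCT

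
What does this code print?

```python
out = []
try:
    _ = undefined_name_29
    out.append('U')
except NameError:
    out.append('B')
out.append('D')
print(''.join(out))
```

Execution trace: 'B' (except NameError) → 'D' (after the try/except). Output: BD

Answer: BD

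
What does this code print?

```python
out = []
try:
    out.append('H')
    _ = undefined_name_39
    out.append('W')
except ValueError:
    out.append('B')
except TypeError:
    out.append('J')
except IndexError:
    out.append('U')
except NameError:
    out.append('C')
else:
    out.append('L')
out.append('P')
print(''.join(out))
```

Execution trace: 'H' (try body) → 'C' (except NameError) → 'P' (after the try/except). Output: HCP

Answer: HCP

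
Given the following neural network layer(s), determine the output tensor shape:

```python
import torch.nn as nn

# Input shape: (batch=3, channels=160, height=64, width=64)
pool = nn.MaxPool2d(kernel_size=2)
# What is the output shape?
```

Input: (3, 160, 64, 64) -> Output: (3, 160, 32, 32)

Answer: (3, 160, 32, 32)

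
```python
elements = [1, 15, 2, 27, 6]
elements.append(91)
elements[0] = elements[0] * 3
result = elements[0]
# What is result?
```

Trace:
`elements = [1, 15, 2, 27, 6]` → elements = [1, 15, 2, 27, 6]
`elements.append(91)` → elements = [1, 15, 2, 27, 6, 91]
`elements[0] = elements[0] * 3` → elements = [3, 15, 2, 27, 6, 91]
`result = elements[0]` → result = 3
So result = 3

Answer: 3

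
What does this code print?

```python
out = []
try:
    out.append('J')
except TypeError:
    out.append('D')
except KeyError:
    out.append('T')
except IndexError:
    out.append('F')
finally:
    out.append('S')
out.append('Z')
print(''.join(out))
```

Execution trace: 'J' (try body, no exception) → 'S' (finally) → 'Z' (after the try/except). Output: JSZ

Answer: JSZ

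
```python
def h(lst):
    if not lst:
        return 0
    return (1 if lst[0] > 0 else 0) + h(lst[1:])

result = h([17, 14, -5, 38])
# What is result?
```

Count of positive elements in [17, 14, -5, 38] = 3

Answer: 3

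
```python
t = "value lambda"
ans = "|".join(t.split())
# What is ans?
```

Trace:
`t = "value lambda"` → t = 'value lambda'
`ans = "|".join(t.split())` → ans = 'value|lambda'
So ans = 'value|lambda'

Answer: 'value|lambda'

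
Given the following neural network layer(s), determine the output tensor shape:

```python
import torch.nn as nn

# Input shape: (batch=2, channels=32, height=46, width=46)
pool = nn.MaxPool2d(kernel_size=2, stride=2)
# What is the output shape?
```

Input: (2, 32, 46, 46) -> Output: (2, 32, 23, 23)

Answer: (2, 32, 23, 23)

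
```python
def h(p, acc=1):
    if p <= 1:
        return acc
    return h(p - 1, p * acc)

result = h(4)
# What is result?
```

Accumulator trace (n, acc): (4, 1) -> (3, 4) -> (2, 12) -> (1, 24) -> return 24

Answer: 24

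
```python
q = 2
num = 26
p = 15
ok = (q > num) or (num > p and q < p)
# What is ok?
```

Trace:
`q = 2` → q = 2
`num = 26` → num = 26
`p = 15` → p = 15
`ok = (q > num) or (num > p and q < p)` → ok = True
So ok = True

Answer: True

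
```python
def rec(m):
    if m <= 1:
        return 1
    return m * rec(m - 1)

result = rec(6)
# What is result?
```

rec(6) = 6 * 5 * 4 * 3 * 2 * 1 = 720

Answer: 720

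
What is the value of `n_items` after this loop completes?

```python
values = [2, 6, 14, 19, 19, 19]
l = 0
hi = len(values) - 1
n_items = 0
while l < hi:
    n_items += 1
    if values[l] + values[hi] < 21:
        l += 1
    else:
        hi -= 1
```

Steps to find pair summing to 21
`n_items` takes the values: 0 → 1 → 2 → 3 → 4 → 5

Answer: 5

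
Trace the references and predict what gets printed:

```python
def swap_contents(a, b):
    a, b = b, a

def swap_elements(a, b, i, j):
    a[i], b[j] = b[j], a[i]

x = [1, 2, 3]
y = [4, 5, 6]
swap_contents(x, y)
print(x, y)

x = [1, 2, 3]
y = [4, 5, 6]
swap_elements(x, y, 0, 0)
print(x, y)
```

Key concept: parameter rebinding vs mutation.
Step by step:
`x = [1, 2, 3]` → x = [1, 2, 3]
`y = [4, 5, 6]` → y = [4, 5, 6]
`swap_contents(x, y)` → no visible change to tracked variables
`print(x, y)` → prints [1, 2, 3] [4, 5, 6]
`x = [1, 2, 3]` → x = [1, 2, 3]
`y = [4, 5, 6]` → y = [4, 5, 6]
`swap_elements(x, y, 0, 0)` → x = [4, 2, 3]; y = [1, 5, 6]
`print(x, y)` → prints [4, 2, 3] [1, 5, 6]

Answer:
[1, 2, 3] [4, 5, 6]
[4, 2, 3] [1, 5, 6]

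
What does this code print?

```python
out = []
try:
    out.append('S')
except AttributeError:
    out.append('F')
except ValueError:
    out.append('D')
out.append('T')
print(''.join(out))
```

Execution trace: 'S' (try body, no exception) → 'T' (after the try/except). Output: ST

Answer: ST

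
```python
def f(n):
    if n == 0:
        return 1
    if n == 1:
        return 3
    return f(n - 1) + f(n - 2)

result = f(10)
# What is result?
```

Build up from base cases: f(0)=1, f(1)=3, f(2)=4, f(3)=7, f(4)=11, f(5)=18, f(6)=29, ..., f(10)=199

Answer: 199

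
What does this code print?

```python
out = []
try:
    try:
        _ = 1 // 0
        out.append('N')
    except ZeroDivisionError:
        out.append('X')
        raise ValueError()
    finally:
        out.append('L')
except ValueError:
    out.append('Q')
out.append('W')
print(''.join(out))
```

Execution trace: 'X' (inner except ZeroDivisionError) → 'L' (inner finally) → 'Q' (outer except ValueError) → 'W' (after the try/except). Output: XLQW

Answer: XLQW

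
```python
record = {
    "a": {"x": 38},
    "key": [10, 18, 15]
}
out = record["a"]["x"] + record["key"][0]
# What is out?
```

Trace:
`record = { ...` → record = {'a': {'x': 38}, 'key': [10, 18, 15]}
`out = record["a"]["x"] + record["key"][0]` → out = 48
So out = 48

Answer: 48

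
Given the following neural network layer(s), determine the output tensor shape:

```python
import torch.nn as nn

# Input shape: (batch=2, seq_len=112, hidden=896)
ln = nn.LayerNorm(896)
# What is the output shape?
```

Input: (2, 112, 896) -> Output: (2, 112, 896)

Answer: (2, 112, 896)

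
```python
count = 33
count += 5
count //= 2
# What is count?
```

Trace:
`count = 33` → count = 33
`count += 5` → count = 38
`count //= 2` → count = 19
So count = 19

Answer: 19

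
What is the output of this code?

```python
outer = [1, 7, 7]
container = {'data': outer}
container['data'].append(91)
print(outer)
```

Key concept: dict holds reference to list.
Step by step:
`outer = [1, 7, 7]` → outer = [1, 7, 7]
`container = {'data': outer}` → container = {'data': [1, 7, 7]}
`container['data'].append(91)` → outer = [1, 7, 7, 91]; container = {'data': [1, 7, 7, 91]}
`print(outer)` → prints [1, 7, 7, 91]

Answer: [1, 7, 7, 91]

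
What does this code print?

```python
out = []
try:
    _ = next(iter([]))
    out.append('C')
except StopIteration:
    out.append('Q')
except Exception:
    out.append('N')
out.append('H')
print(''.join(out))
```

Execution trace: 'Q' (except StopIteration) → 'H' (after the try/except). Output: QH

Answer: QH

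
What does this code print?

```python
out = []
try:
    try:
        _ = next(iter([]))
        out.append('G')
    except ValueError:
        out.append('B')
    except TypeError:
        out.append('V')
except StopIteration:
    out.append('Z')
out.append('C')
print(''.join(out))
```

Execution trace: 'Z' (outer except StopIteration) → 'C' (after the try/except). Output: ZC

Answer: ZC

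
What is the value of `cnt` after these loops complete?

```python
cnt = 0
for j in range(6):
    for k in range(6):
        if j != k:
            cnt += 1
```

6² - 6 (exclude diagonal)
`cnt` takes the values: 0 → 1 → 2 → 3 → 4 → 5 → 6 → 7 → 8 → 9 → 10 → 11 → 12 → 13 → 14 → 15 → 16 → 17 → 18 → 19 → 20 → 21 → 22 → 23 → 24 → 25 → 26 → 27 → 28 → 29 → 30

Answer: 30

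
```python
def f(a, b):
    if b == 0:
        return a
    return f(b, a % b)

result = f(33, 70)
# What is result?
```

f(33, 70) -> f(70, 33) -> f(33, 4) -> f(4, 1) -> f(1, 0) -> 1

Answer: 1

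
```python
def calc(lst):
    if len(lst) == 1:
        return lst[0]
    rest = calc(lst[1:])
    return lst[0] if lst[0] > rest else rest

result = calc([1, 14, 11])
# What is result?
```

Recursive max over [1, 14, 11] = 14

Answer: 14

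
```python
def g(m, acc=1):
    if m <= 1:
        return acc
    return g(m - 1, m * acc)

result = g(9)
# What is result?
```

Accumulator trace (n, acc): (9, 1) -> (8, 9) -> (7, 72) -> (6, 504) -> (5, 3024) -> (4, 15120) -> (3, 60480) -> (2, 181440) -> (1, 362880) -> return 362880

Answer: 362880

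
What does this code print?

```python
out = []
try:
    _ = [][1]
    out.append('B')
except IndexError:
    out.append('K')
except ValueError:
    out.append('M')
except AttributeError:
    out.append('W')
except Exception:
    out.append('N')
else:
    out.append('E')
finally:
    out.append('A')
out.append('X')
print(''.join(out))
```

Execution trace: 'K' (except IndexError) → 'A' (finally) → 'X' (after the try/except). Output: KAX

Answer: KAX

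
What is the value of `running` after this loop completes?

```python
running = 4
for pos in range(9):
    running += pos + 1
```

Start at 4, add 1 to 9 = 49
`running` takes the values: 4 → 5 → 7 → 10 → 14 → 19 → 25 → 32 → 40 → 49

Answer: 49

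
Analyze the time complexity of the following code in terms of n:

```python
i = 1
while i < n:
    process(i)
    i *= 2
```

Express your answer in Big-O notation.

This is Logarithmic loop. Time complexity: O(log n).

Answer: O(log n)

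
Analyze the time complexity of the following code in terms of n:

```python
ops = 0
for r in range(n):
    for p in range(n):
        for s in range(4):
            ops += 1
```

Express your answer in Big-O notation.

Each loop level contributes: n × n × 1. Multiplying the contributions gives O(n^2).

Answer: O(n^2)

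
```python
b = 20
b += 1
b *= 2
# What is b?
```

Trace:
`b = 20` → b = 20
`b += 1` → b = 21
`b *= 2` → b = 42
So b = 42

Answer: 42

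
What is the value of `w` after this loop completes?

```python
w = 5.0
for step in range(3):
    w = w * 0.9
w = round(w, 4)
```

Exponential decay: 5.0 * 0.9^3
`w` takes the values: 5.0 → 4.5 → 4.05 → 3.645

Answer: 3.645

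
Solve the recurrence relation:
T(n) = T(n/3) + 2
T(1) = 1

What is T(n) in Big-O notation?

Each step divides n by 3 and adds 2. After log_3(n) steps we reach T(1)=1. So T(n) = 2·log_3(n) + 1 = O(log n).

Answer: O(log n)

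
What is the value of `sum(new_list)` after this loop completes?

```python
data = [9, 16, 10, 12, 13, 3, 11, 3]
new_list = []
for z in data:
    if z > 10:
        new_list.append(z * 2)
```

Sum of doubled values > 10
`new_list` takes the values: [] → [32] → [32, 24] → [32, 24, 26] → [32, 24, 26, 22]
So `sum(new_list)` = 104

Answer: 104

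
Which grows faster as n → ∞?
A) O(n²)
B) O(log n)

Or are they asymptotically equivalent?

O(n²) vs O(log n): Higher order terms dominate.

Answer: A) O(n²) grows faster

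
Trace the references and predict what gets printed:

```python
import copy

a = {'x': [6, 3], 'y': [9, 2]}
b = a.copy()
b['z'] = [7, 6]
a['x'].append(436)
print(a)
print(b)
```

Key concept: shallow copy of dict with mutable values.
Step by step:
`a = {'x': [6, 3], 'y': [9, 2]}` → a = {'x': [6, 3], 'y': [9, 2]}
`b = a.copy()` → b = {'x': [6, 3], 'y': [9, 2]}
`b['z'] = [7, 6]` → b = {'x': [6, 3], 'y': [9, 2], 'z': [7, 6]}
`a['x'].append(436)` → a = {'x': [6, 3, 436], 'y': [9, 2]}; b = {'x': [6, 3, 436], 'y': [9, 2], 'z': [7, 6]}
`print(a)` → prints {'x': [6, 3, 436], 'y': [9, 2]}
`print(b)` → prints {'x': [6, 3, 436], 'y': [9, 2], 'z': [7, 6]}

Answer:
{'x': [6, 3, 436], 'y': [9, 2]}
{'x': [6, 3, 436], 'y': [9, 2], 'z': [7, 6]}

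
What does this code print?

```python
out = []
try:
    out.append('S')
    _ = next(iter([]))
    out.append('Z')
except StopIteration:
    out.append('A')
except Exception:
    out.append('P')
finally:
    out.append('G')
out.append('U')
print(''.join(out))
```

Execution trace: 'S' (try body) → 'A' (except StopIteration) → 'G' (finally) → 'U' (after the try/except). Output: SAGU

Answer: SAGU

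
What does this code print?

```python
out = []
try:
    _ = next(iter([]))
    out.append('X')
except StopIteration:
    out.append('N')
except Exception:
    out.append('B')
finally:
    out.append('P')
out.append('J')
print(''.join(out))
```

Execution trace: 'N' (except StopIteration) → 'P' (finally) → 'J' (after the try/except). Output: NPJ

Answer: NPJ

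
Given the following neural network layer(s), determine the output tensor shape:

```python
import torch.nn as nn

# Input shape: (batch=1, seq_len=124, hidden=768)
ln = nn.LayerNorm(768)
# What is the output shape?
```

Input: (1, 124, 768) -> Output: (1, 124, 768)

Answer: (1, 124, 768)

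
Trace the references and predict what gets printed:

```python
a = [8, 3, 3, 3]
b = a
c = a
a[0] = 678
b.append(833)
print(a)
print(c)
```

Key concept: multiple aliases.
Step by step:
`a = [8, 3, 3, 3]` → a = [8, 3, 3, 3]
`b = a` → b = [8, 3, 3, 3] (same object as a)
`c = a` → c = [8, 3, 3, 3] (same object as a, b)
`a[0] = 678` → a = [678, 3, 3, 3] (same object as b, c); b = [678, 3, 3, 3] (same object as a, c); c = [678, 3, 3, 3] (same object as a, b)
`b.append(833)` → a = [678, 3, 3, 3, 833] (same object as b, c); b = [678, 3, 3, 3, 833] (same object as a, c); c = [678, 3, 3, 3, 833] (same object as a, b)
`print(a)` → prints [678, 3, 3, 3, 833]
`print(c)` → prints [678, 3, 3, 3, 833]

Answer:
[678, 3, 3, 3, 833]
[678, 3, 3, 3, 833]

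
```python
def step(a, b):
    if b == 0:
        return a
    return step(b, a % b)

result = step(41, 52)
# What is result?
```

step(41, 52) -> step(52, 41) -> step(41, 11) -> step(11, 8) -> step(8, 3) -> step(3, 2) -> step(2, 1) -> step(1, 0) -> 1

Answer: 1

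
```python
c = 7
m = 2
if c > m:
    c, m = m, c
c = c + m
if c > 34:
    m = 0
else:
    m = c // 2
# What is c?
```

Trace:
`c = 7` → c = 7
`m = 2` → m = 2
`if c > m: ...` → c > m is True → c = 2; m = 7
`c = c + m` → c = 9
`if c > 34: ...` → c > 34 is False, take else branch → m = 4
So c = 9

Answer: 9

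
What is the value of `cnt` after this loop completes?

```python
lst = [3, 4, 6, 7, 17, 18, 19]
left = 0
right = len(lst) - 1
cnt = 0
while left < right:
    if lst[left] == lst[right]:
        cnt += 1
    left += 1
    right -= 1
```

Count matching pairs from ends
`cnt` takes the values: 0

Answer: 0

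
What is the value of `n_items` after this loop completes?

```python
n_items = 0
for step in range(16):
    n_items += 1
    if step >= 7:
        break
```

Loop breaks when step reaches 7, n_items is 8
`n_items` takes the values: 0 → 1 → 2 → 3 → 4 → 5 → 6 → 7 → 8

Answer: 8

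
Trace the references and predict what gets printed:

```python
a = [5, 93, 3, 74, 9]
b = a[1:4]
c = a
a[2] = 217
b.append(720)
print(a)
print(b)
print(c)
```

Key concept: slice vs alias.
Step by step:
`a = [5, 93, 3, 74, 9]` → a = [5, 93, 3, 74, 9]
`b = a[1:4]` → b = [93, 3, 74]
`c = a` → c = [5, 93, 3, 74, 9] (same object as a)
`a[2] = 217` → a = [5, 93, 217, 74, 9] (same object as c); c = [5, 93, 217, 74, 9] (same object as a)
`b.append(720)` → b = [93, 3, 74, 720]
`print(a)` → prints [5, 93, 217, 74, 9]
`print(b)` → prints [93, 3, 74, 720]
`print(c)` → prints [5, 93, 217, 74, 9]

Answer:
[5, 93, 217, 74, 9]
[93, 3, 74, 720]
[5, 93, 217, 74, 9]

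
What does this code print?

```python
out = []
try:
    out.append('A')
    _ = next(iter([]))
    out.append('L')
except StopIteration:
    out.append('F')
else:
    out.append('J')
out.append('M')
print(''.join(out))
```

Execution trace: 'A' (try body) → 'F' (except StopIteration) → 'M' (after the try/except). Output: AFM

Answer: AFM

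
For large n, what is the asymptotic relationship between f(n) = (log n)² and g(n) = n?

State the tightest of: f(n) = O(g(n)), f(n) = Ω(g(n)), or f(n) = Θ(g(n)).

(log n)² vs n: f(n) = O(g(n)) but not Ω(g(n)) — n grows strictly faster than (log n)².

Answer: f(n) = O(g(n)) but not Ω(g(n)) — n grows strictly faster than (log n)².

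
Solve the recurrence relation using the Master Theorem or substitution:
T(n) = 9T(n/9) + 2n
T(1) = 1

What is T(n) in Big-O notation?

By Master Theorem: a=9, b=9, f(n)=2n. Since log_9(9) = 1 and f(n) = Θ(n^1), Case 2 applies. T(n) = O(n log n).

Answer: O(n log n)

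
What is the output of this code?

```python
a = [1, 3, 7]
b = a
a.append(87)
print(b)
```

Key concept: basic list aliasing.
Step by step:
`a = [1, 3, 7]` → a = [1, 3, 7]
`b = a` → b = [1, 3, 7] (same object as a)
`a.append(87)` → a = [1, 3, 7, 87] (same object as b); b = [1, 3, 7, 87] (same object as a)
`print(b)` → prints [1, 3, 7, 87]

Answer: [1, 3, 7, 87]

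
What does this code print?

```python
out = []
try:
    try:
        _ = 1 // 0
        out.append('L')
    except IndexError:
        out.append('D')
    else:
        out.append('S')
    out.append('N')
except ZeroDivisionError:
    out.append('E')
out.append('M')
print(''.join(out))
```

Execution trace: 'E' (except ZeroDivisionError) → 'M' (after the try/except). Output: EM

Answer: EM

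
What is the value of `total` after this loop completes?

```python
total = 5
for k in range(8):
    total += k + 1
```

Start at 5, add 1 to 8 = 41
`total` takes the values: 5 → 6 → 8 → 11 → 15 → 20 → 26 → 33 → 41

Answer: 41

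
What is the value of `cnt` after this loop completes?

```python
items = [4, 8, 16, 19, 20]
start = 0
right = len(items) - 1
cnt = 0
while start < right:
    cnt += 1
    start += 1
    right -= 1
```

Iterations until pointers meet (list length 5)
`cnt` takes the values: 0 → 1 → 2

Answer: 2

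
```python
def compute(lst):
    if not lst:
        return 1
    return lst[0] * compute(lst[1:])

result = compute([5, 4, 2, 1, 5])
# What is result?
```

Product over [5, 4, 2, 1, 5] = 5 * 4 * 2 * 1 * 5 = 200

Answer: 200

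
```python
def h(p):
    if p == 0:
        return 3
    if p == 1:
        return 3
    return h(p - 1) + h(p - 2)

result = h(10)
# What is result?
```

Build up from base cases: h(0)=3, h(1)=3, h(2)=6, h(3)=9, h(4)=15, h(5)=24, h(6)=39, ..., h(10)=267

Answer: 267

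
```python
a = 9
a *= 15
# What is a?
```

Trace:
`a = 9` → a = 9
`a *= 15` → a = 135
So a = 135

Answer: 135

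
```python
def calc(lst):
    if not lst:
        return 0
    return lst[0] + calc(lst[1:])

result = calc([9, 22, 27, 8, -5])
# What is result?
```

9 + 22 + 27 + 8 + (-5) + 0 = 61

Answer: 61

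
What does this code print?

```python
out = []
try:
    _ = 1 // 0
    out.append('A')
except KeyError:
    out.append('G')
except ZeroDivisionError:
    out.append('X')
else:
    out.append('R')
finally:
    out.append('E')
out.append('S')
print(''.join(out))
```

Execution trace: 'X' (except ZeroDivisionError) → 'E' (finally) → 'S' (after the try/except). Output: XES

Answer: XES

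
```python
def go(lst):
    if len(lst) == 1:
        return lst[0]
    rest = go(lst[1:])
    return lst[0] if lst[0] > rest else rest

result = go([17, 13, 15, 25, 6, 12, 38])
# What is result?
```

Recursive max over [17, 13, 15, 25, 6, 12, 38] = 38

Answer: 38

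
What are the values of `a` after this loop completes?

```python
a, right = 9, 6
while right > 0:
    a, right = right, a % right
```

GCD of 9 and 6
`a` takes the values: 9 → 6 → 3

Answer: 3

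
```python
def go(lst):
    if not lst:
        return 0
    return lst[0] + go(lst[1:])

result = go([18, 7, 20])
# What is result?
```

18 + 7 + 20 + 0 = 45

Answer: 45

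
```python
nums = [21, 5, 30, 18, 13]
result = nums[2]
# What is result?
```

Trace:
`nums = [21, 5, 30, 18, 13]` → nums = [21, 5, 30, 18, 13]
`result = nums[2]` → result = 30
So result = 30

Answer: 30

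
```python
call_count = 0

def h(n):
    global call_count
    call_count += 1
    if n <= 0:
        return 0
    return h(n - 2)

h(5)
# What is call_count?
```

Linear recursion stepping by 2: 4 calls from n=5 down to ≤0.

Answer: 4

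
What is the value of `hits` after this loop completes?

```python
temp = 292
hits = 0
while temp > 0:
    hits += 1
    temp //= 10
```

Count digits by repeated division by 10
`hits` takes the values: 0 → 1 → 2 → 3

Answer: 3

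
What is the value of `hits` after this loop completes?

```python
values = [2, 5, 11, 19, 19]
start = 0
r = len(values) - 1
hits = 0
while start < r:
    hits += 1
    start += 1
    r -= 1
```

Iterations until pointers meet (list length 5)
`hits` takes the values: 0 → 1 → 2

Answer: 2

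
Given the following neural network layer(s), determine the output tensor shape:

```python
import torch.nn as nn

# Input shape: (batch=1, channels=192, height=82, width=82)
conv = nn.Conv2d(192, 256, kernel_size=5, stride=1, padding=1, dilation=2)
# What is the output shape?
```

Input: (1, 192, 82, 82) -> Output: (1, 256, 76, 76)

Answer: (1, 256, 76, 76)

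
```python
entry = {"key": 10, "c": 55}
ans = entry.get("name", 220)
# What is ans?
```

Trace:
`entry = {"key": 10, "c": 55}` → entry = {'key': 10, 'c': 55}
`ans = entry.get("name", 220)` → ans = 220
So ans = 220

Answer: 220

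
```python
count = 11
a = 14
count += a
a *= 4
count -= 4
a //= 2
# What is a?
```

Trace:
`count = 11` → count = 11
`a = 14` → a = 14
`count += a` → count = 25
`a *= 4` → a = 56
`count -= 4` → count = 21
`a //= 2` → a = 28
So a = 28

Answer: 28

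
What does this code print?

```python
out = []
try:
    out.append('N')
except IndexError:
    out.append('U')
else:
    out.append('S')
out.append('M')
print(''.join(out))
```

Execution trace: 'N' (try body, no exception) → 'S' (else) → 'M' (after the try/except). Output: NSM

Answer: NSM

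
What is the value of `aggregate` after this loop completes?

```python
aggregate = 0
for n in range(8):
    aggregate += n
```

Sum of 0 to 7 = 28
`aggregate` takes the values: 0 → 1 → 3 → 6 → 10 → 15 → 21 → 28

Answer: 28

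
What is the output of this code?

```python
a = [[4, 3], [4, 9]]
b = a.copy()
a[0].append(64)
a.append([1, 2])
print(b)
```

Key concept: shallow copy with nested lists.
Step by step:
`a = [[4, 3], [4, 9]]` → a = [[4, 3], [4, 9]]
`b = a.copy()` → b = [[4, 3], [4, 9]]
`a[0].append(64)` → a = [[4, 3, 64], [4, 9]]; b = [[4, 3, 64], [4, 9]]
`a.append([1, 2])` → a = [[4, 3, 64], [4, 9], [1, 2]]
`print(b)` → prints [[4, 3, 64], [4, 9]]

Answer: [[4, 3, 64], [4, 9]]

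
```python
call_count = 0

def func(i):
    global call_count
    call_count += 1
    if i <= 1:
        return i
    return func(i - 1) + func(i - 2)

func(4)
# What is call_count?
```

Calls(i) = 1 + Calls(i-1) + Calls(i-2); Calls(0)=Calls(1)=1. For i=4 this gives 9.

Answer: 9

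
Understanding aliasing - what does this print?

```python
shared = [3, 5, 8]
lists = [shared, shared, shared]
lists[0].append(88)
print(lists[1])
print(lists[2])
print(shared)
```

Key concept: list of same reference.
Step by step:
`shared = [3, 5, 8]` → shared = [3, 5, 8]
`lists = [shared, shared, shared]` → lists = [[3, 5, 8], [3, 5, 8], [3, 5, 8]]
`lists[0].append(88)` → shared = [3, 5, 8, 88]; lists = [[3, 5, 8, 88], [3, 5, 8, 88], [3, 5, 8, 88]]
`print(lists[1])` → prints [3, 5, 8, 88]
`print(lists[2])` → prints [3, 5, 8, 88]
`print(shared)` → prints [3, 5, 8, 88]

Answer:
[3, 5, 8, 88]
[3, 5, 8, 88]
[3, 5, 8, 88]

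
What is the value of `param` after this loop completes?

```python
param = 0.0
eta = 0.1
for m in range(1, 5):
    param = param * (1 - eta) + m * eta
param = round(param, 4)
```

Moving average with lr=0.1
`param` takes the values: 0.0 → 0.1 → 0.29 → 0.561 → 0.9049

Answer: 0.9049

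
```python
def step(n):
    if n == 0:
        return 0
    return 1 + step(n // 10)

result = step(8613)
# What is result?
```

Count of digits of 8613: 4

Answer: 4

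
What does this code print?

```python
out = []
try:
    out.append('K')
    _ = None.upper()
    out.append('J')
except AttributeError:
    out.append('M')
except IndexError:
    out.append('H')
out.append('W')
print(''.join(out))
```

Execution trace: 'K' (try body) → 'M' (except AttributeError) → 'W' (after the try/except). Output: KMW

Answer: KMW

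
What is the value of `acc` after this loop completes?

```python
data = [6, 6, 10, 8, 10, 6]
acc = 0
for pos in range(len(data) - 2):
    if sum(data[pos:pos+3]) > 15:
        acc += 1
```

Count windows with sum > 15
`acc` takes the values: 0 → 1 → 2 → 3 → 4

Answer: 4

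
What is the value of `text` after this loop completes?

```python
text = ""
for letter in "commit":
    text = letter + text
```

Reverse 'commit'
`text` takes the values: "" → "c" → "oc" → "moc" → "mmoc" → "immoc" → "timmoc"

Answer: "timmoc"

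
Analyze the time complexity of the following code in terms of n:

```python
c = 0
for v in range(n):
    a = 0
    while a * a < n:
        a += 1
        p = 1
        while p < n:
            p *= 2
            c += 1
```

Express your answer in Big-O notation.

Each loop level contributes: n × √n × log n. Multiplying the contributions gives O(n√n log n).

Answer: O(n√n log n)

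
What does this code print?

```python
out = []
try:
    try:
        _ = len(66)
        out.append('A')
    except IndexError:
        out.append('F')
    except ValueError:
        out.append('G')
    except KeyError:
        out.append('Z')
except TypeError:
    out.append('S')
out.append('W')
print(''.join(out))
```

Execution trace: 'S' (outer except TypeError) → 'W' (after the try/except). Output: SW

Answer: SW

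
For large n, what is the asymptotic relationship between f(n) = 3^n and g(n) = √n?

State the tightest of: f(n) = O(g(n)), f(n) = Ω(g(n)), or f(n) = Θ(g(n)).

3^n vs √n: f(n) = Ω(g(n)) but not O(g(n)) — 3^n grows strictly faster than √n.

Answer: f(n) = Ω(g(n)) but not O(g(n)) — 3^n grows strictly faster than √n.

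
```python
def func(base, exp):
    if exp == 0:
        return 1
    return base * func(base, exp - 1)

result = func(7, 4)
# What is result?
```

func(7, 4) = 7 * 7 * 7 * 7 = 2401

Answer: 2401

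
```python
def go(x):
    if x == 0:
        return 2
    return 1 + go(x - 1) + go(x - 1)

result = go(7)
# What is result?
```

go(x) = 1 + 2·go(x-1), go(0)=2. Closed form: (2+1)·2^7 - 1 = 383.

Answer: 383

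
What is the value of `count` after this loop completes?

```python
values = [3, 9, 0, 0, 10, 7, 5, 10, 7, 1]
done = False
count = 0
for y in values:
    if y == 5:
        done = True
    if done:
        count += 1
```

Count elements after first 5 in [3, 9, 0, 0, 10, 7, 5, 10, 7, 1]
`count` takes the values: 0 → 1 → 2 → 3 → 4

Answer: 4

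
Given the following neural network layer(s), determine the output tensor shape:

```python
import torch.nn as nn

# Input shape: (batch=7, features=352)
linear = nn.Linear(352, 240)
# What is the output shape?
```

Input: (7, 352) -> Output: (7, 240)

Answer: (7, 240)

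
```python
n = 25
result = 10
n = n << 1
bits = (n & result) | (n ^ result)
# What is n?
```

Trace:
`n = 25` → n = 25
`result = 10` → result = 10
`n = n << 1` → n = 50
`bits = (n & result) | (n ^ result)` → bits = 58
So n = 50

Answer: 50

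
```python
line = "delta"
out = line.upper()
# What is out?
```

Trace:
`line = "delta"` → line = 'delta'
`out = line.upper()` → out = 'DELTA'
So out = 'DELTA'

Answer: 'DELTA'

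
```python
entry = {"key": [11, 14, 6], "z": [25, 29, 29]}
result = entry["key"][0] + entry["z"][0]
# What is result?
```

Trace:
`entry = {"key": [11, 14, 6], "z": [25, 29, 29]}` → entry = {'key': [11, 14, 6], 'z': [25, 29, 29]}
`result = entry["key"][0] + entry["z"][0]` → result = 36
So result = 36

Answer: 36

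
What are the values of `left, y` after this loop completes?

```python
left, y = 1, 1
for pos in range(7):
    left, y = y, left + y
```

Fibonacci: after 7 iterations
`left, y` takes the values: (1, 1) → (1, 2) → (2, 3) → (3, 5) → (5, 8) → (8, 13) → (13, 21) → (21, 34)

Answer: 21, 34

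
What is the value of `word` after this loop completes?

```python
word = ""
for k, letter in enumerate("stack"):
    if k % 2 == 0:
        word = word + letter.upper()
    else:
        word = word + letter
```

Uppercase even positions in 'stack'
`word` takes the values: "" → "S" → "St" → "StA" → "StAc" → "StAcK"

Answer: "StAcK"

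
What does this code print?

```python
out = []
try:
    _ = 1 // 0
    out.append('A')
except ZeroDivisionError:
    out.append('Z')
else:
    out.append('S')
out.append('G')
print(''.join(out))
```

Execution trace: 'Z' (except ZeroDivisionError) → 'G' (after the try/except). Output: ZG

Answer: ZG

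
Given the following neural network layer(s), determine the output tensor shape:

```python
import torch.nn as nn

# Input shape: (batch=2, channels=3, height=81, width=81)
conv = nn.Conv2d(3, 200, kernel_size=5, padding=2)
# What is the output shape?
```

Input: (2, 3, 81, 81) -> Output: (2, 200, 81, 81)

Answer: (2, 200, 81, 81)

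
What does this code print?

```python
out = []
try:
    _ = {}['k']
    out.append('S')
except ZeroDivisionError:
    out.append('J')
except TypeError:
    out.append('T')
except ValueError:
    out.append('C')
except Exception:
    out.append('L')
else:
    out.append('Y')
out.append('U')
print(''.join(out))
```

Execution trace: 'L' (except Exception) → 'U' (after the try/except). Output: LU

Answer: LU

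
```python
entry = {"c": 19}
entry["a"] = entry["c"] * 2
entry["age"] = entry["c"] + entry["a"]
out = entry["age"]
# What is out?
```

Trace:
`entry = {"c": 19}` → entry = {'c': 19}
`entry["a"] = entry["c"] * 2` → entry = {'c': 19, 'a': 38}
`entry["age"] = entry["c"] + entry["a"]` → entry = {'c': 19, 'a': 38, 'age': 57}
`out = entry["age"]` → out = 57
So out = 57

Answer: 57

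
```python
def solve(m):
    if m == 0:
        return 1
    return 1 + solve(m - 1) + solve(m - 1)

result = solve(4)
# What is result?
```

solve(m) = 1 + 2·solve(m-1), solve(0)=1. Closed form: (1+1)·2^4 - 1 = 31.

Answer: 31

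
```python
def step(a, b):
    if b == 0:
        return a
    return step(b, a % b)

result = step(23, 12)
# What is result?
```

step(23, 12) -> step(12, 11) -> step(11, 1) -> step(1, 0) -> 1

Answer: 1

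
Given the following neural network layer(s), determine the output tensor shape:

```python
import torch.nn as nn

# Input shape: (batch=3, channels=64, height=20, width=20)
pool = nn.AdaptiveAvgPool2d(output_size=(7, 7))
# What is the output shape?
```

Input: (3, 64, 20, 20) -> Output: (3, 64, 7, 7)

Answer: (3, 64, 7, 7)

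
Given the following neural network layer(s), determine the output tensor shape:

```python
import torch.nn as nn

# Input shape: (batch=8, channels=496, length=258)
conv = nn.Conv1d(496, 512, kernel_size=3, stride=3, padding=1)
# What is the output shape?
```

Input: (8, 496, 258) -> Output: (8, 512, 86)

Answer: (8, 512, 86)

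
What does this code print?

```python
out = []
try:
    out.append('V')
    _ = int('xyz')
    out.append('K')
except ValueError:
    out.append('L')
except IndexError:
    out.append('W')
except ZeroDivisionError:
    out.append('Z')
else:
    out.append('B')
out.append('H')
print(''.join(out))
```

Execution trace: 'V' (try body) → 'L' (except ValueError) → 'H' (after the try/except). Output: VLH

Answer: VLH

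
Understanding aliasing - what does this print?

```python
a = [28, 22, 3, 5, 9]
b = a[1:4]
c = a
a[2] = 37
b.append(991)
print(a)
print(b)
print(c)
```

Key concept: slice vs alias.
Step by step:
`a = [28, 22, 3, 5, 9]` → a = [28, 22, 3, 5, 9]
`b = a[1:4]` → b = [22, 3, 5]
`c = a` → c = [28, 22, 3, 5, 9] (same object as a)
`a[2] = 37` → a = [28, 22, 37, 5, 9] (same object as c); c = [28, 22, 37, 5, 9] (same object as a)
`b.append(991)` → b = [22, 3, 5, 991]
`print(a)` → prints [28, 22, 37, 5, 9]
`print(b)` → prints [22, 3, 5, 991]
`print(c)` → prints [28, 22, 37, 5, 9]

Answer:
[28, 22, 37, 5, 9]
[22, 3, 5, 991]
[28, 22, 37, 5, 9]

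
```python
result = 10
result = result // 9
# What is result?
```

Trace:
`result = 10` → result = 10
`result = result // 9` → result = 1
So result = 1

Answer: 1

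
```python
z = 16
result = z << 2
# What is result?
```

Trace:
`z = 16` → z = 16
`result = z << 2` → result = 64
So result = 64

Answer: 64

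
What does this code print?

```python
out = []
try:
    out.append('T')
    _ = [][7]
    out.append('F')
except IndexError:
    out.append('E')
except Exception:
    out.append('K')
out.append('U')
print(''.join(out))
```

Execution trace: 'T' (try body) → 'E' (except IndexError) → 'U' (after the try/except). Output: TEU

Answer: TEU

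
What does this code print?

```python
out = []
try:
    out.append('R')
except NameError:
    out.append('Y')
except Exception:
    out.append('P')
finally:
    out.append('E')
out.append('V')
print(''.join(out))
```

Execution trace: 'R' (try body, no exception) → 'E' (finally) → 'V' (after the try/except). Output: REV

Answer: REV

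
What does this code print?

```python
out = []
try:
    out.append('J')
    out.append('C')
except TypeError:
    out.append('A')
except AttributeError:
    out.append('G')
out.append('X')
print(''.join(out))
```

Execution trace: 'J' (try body) → 'C' (try body, no exception) → 'X' (after the try/except). Output: JCX

Answer: JCX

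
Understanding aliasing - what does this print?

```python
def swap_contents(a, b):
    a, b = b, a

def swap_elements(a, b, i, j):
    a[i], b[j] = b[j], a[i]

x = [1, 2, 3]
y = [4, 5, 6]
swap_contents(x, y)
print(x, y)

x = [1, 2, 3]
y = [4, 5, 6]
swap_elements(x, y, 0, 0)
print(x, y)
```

Key concept: parameter rebinding vs mutation.
Step by step:
`x = [1, 2, 3]` → x = [1, 2, 3]
`y = [4, 5, 6]` → y = [4, 5, 6]
`swap_contents(x, y)` → no visible change to tracked variables
`print(x, y)` → prints [1, 2, 3] [4, 5, 6]
`x = [1, 2, 3]` → x = [1, 2, 3]
`y = [4, 5, 6]` → y = [4, 5, 6]
`swap_elements(x, y, 0, 0)` → x = [4, 2, 3]; y = [1, 5, 6]
`print(x, y)` → prints [4, 2, 3] [1, 5, 6]

Answer:
[1, 2, 3] [4, 5, 6]
[4, 2, 3] [1, 5, 6]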